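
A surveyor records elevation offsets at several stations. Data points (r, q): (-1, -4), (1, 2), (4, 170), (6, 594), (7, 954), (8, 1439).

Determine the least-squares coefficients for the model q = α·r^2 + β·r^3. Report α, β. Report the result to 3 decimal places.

Setting ∂/∂α … = 0 gives: 8051·α + 58375·β = 162944;  58375·α + 430547·β = 1203180.
(Σr^2·r^2 = 8051, Σr^2·r^3 = 58375, Σr^3·r^3 = 430547, Σr^2·q = 162944, Σr^3·q = 1203180.)
Eliminating β: 430547·(row 1) − 58375·(row 2) gives 58693272·α = 430547·162944 − 58375·1203180 = -80582132, so α = -20145533/14673318.
Then β = (1203180 − 58375·(-20145533/14673318))/430547 = 43736545/14673318.

α = -1.373, β = 2.981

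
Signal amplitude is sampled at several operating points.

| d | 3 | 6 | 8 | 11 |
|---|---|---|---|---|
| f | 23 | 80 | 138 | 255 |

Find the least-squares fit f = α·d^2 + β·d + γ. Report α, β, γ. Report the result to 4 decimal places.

The normal system MᵀM·[α, β, γ]ᵀ = Mᵀf is [[20114, 2086, 230]; [2086, 230, 28]; [230, 28, 4]]·[α, β, γ]ᵀ = [42774, 4458, 496]ᵀ.
Inverting the 3×3 Gram matrix, [α, β, γ]ᵀ = [2, 1, 2]ᵀ.

α = 2.0000, β = 1.0000, γ = 2.0000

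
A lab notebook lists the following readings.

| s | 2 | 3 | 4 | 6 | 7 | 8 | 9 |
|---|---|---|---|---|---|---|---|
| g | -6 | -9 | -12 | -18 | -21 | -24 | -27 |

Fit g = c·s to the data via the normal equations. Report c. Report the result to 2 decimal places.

c = -3.00

The normal system XᵀX·[c]ᵀ = Xᵀg is [[259]]·[c]ᵀ = [-777]ᵀ.
c = (-777)/259 = -3.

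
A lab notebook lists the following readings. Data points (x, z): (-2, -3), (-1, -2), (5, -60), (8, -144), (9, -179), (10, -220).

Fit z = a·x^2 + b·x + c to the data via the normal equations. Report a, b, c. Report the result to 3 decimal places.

Normal-equation sums: Σx^2·x^2 = 21299, Σx^2·x = 2357, Σx^2 = 275, Σx·x = 275, Σx = 29, Σ1 = 6.
For Mᵀz: Σx^2·z = -47229, Σx·z = -5255, Σz = -608.
MᵀM·[a, b, c]ᵀ = Mᵀz becomes [[21299, 2357, 275]; [2357, 275, 29]; [275, 29, 6]]·[a, b, c]ᵀ = [-47229, -5255, -608]ᵀ.
Inverting the 3×3 Gram matrix, [a, b, c]ᵀ = [-344825/173868, -358321/173868, -6855/14489]ᵀ.

a = -1.983, b = -2.061, c = -0.473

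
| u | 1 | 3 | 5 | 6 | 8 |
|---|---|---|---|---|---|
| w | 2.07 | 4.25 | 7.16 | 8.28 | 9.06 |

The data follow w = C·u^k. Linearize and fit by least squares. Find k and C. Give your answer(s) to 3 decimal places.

Let Y = ln w. Fitting Y = k·ln u + ln C by least squares:
Σln u = 6.5793, Σ(ln u)² = 11.3317, Σln w = 8.4607, Σln u·ln w = 13.1281.
Equations: 11.3317·k + 6.5793·ln C = 13.1281;  6.5793·k + 5·ln C = 8.4607.
Slope k = (n·Σln u·ln w − Σln u·Σln w)/(n·Σ(ln u)² − (Σln u)²) = (5·13.1281 − 6.5793·8.4607)/13.3720 = 0.74600; ln C = (Σln w − k·Σln u)/n = 0.71051, so C = exp(0.71051) = 2.03503.

k = 0.746, C = 2.035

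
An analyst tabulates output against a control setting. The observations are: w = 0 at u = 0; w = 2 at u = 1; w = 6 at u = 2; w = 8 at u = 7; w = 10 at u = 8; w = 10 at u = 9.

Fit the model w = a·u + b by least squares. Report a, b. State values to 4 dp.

a = 1.0065, b = 1.4710

Normal-equation sums: Σu·u = 199, Σu = 27, Σ1 = 6.
For Aᵀw: Σu·w = 240, Σw = 36.
Normal equations: [[199, 27]; [27, 6]]·[a, b]ᵀ = [240, 36]ᵀ.
Δ = 199·6 − 27² = 465.
a = (240·6 − 27·36)/465 = 156/155; b = (199·36 − 27·240)/465 = 228/155.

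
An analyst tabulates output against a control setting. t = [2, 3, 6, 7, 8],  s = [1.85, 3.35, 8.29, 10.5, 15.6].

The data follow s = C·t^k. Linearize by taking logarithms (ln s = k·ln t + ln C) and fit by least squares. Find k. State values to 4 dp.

k = 1.4544

With ln sᵢ as the transformed response and ln tᵢ as the regressor:
Σln t = 7.6089, Σ(ln t)² = 13.0084, Σln s = 9.0378, Σln t·ln s = 15.8326.
Normal system: [[13.0084, 7.6089]; [7.6089, 5]]·[k, ln C]ᵀ = [15.8326, 9.0378]ᵀ.
Slope k = (n·Σln t·ln s − Σln t·Σln s)/(n·Σ(ln t)² − (Σln t)²) = (5·15.8326 − 7.6089·9.0378)/7.1473 = 1.45443; ln C = (Σln s − k·Σln t)/n = -0.40574.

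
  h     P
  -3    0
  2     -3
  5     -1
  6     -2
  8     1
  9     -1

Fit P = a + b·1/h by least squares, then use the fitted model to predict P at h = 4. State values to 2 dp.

Normal-equation sums: Σ1 = 6, Σ1/h = 277/360, Σ1/h·1/h = 59209/129600.
Moment sums: ΣP = -6, Σ1/h·P = -727/360.
Determinant 6·(59209/129600) − (277/360)² = 11141/5184.
a = ((-6)·(59209/129600) − (277/360)·(-727/360))/(11141/5184) = -6155/11141; b = (6·(-727/360) − (277/360)·(-6))/(11141/5184) = -38880/11141.
At h = 4: P̂ = (-6155/11141)·(1) + (-38880/11141)·(1/4) = -15875/11141.

P̂ = -1.42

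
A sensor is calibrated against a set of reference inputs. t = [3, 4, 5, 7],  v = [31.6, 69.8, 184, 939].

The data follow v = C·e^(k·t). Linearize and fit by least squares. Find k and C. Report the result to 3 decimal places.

k = 0.855, C = 2.412

Taking logs, ln v = k·t + ln C, so regress ln v on t.
Σt = 19.0000, Σ(t)² = 99.0000, Σln v = 19.7585, Σt·ln v = 101.3304.
Equations: 99.0000·k + 19.0000·ln C = 101.3304;  19.0000·k + 4·ln C = 19.7585.
Slope k = (n·Σt·ln v − Σt·Σln v)/(n·Σ(t)² − (Σt)²) = (4·101.3304 − 19.0000·19.7585)/35.0000 = 0.85455; ln C = (Σln v − k·Σt)/n = 0.88052, so C = exp(0.88052) = 2.41215.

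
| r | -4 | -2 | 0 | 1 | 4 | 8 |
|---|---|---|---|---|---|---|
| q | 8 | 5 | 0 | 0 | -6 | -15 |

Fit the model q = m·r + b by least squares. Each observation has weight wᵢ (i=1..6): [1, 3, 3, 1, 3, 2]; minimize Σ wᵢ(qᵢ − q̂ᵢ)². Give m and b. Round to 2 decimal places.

m = -1.90, b = 0.86

The normal equations are: 205·m + 19·b = -374;  19·m + 13·b = -25.
(Σwᵢ·r·r = 205, Σwᵢ·r = 19, Σwᵢ·1 = 13, Σwᵢ·r·q = -374, Σwᵢ·q = -25.)
Δ = 205·13 − 19² = 2304.
m = ((-374)·13 − 19·(-25))/2304 = -4387/2304; b = (205·(-25) − 19·(-374))/2304 = 1981/2304.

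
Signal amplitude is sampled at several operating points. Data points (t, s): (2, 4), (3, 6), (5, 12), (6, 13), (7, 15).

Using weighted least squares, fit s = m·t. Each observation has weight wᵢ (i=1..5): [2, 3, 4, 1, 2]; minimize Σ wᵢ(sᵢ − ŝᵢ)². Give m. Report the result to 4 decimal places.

Entries of XᵀWX: Σwᵢ·t·t = 269.
Right-hand side: Σwᵢ·t·s = 598.
So XᵀWX·[m]ᵀ = XᵀWs: [[269]]·[m]ᵀ = [598]ᵀ.
m = 598/269 = 2.22305.

m = 2.2230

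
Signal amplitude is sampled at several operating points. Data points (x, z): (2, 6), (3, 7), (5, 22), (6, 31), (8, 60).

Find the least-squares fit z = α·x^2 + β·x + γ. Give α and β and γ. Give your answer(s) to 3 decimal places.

α = 1.301, β = -3.916, γ = 8.091

With design matrix M, MᵀM = [[6114, 888, 138]; [888, 138, 24]; [138, 24, 5]] and Mᵀz = [5593, 809, 126]ᵀ.
Row-reducing yields α = 601/462, β = -603/154, γ = 89/11.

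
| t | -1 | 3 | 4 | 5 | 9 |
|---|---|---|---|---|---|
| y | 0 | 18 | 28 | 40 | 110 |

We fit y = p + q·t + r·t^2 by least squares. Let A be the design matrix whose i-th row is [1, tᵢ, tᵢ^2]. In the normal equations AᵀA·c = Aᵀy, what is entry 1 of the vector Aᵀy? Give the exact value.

196

Entry 1 ↔ basis 1, so (Aᵀy)_{1} = Σᵢ yᵢ = (1)·(0) + (1)·(18) + (1)·(28) + (1)·(40) + (1)·(110) = 196.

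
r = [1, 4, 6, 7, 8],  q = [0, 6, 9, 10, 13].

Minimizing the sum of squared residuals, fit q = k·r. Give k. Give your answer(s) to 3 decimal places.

AᵀA·[k]ᵀ = Aᵀq reads: 166·k = 252.
Hence k = 252 / 166 ≈ 1.51807.

k = 1.518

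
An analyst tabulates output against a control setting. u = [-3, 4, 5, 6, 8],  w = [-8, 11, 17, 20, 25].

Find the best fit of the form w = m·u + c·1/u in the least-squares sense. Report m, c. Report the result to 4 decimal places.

Entries of AᵀA: Σu·u = 150, Σu·1/u = 5, Σ1/u·1/u = 3701/14400.
Moment sums: Σu·w = 473, Σ1/u·w = 611/40.
So AᵀA·[m, c]ᵀ = Aᵀw: [[150, 5]; [5, 3701/14400]]·[m, c]ᵀ = [473, 611/40]ᵀ.
Δ = 150·(3701/14400) − 5² = 1301/96.
m = (473·(3701/14400) − 5·(611/40))/(1301/96) = 650773/195150; c = (150·(611/40) − 5·473)/(1301/96) = -7080/1301.

m = 3.3347, c = -5.4420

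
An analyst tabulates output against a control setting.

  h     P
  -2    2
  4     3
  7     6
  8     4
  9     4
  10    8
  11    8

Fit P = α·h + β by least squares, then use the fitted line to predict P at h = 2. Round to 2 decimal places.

Setting ∂/∂α … = 0 gives: 435·α + 47·β = 286;  47·α + 7·β = 35.
det = 435·7 − 47² = 836.
α = (286·7 − 47·35)/836 = 357/836; β = (435·35 − 47·286)/836 = 1783/836.
At h = 2: P̂ = (357/836)·(2) + (1783/836)·(1) = 227/76.

P̂ = 2.99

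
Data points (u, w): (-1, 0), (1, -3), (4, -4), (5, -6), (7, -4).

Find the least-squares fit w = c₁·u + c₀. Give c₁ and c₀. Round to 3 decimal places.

Sums needed: Σu·u = 92, Σu = 16, Σ1 = 5.
Right-hand side: Σu·w = -77, Σw = -17.
XᵀX·[c₁, c₀]ᵀ = Xᵀw becomes [[92, 16]; [16, 5]]·[c₁, c₀]ᵀ = [-77, -17]ᵀ.
det = 92·5 − 16² = 204.
c₁ = ((-77)·5 − 16·(-17))/204 = -113/204; c₀ = (92·(-17) − 16·(-77))/204 = -83/51.

c₁ = -0.554, c₀ = -1.627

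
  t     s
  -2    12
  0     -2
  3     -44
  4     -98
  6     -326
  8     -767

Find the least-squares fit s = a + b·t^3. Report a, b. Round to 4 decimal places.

The normal equations are: 6·a + 811·b = -1225;  811·a + 313689·b = -470676.
det = 6·313689 − 811² = 1224413.
a = ((-1225)·313689 − 811·(-470676))/1224413 = -2550789/1224413; b = (6·(-470676) − 811·(-1225))/1224413 = -1830581/1224413.

a = -2.0833, b = -1.4951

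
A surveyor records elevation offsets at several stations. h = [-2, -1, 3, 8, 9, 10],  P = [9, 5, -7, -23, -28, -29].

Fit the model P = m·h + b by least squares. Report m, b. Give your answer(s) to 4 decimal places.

m = -3.2109, b = 2.2824

From the data, Σh·h = 259, Σh = 27, Σ1 = 6.
For MᵀP: Σh·P = -770, ΣP = -73.
Δ = 259·6 − 27² = 825.
m = ((-770)·6 − 27·(-73))/825 = -883/275; b = (259·(-73) − 27·(-770))/825 = 1883/825.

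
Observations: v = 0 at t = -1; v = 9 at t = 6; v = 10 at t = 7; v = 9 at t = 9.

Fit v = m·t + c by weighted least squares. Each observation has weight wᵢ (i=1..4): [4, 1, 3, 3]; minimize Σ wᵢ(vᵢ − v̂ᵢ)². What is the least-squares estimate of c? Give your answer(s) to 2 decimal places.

XᵀWX·[m, c]ᵀ = XᵀWv reads: 430·m + 50·c = 507;  50·m + 11·c = 66.
(Σwᵢ·t·t = 430, Σwᵢ·t = 50, Σwᵢ·1 = 11, Σwᵢ·t·v = 507, Σwᵢ·v = 66.)
Eliminating c: 11·(row 1) − 50·(row 2) gives 2230·m = 11·507 − 50·66 = 2277, so m = 2277/2230.
Then c = (66 − 50·(2277/2230))/11 = 303/223.

c = 1.36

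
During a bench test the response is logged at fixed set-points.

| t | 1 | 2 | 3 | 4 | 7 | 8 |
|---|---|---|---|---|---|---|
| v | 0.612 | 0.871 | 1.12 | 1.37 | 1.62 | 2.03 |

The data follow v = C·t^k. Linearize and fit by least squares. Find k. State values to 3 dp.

k = 0.550

Taking logs, ln v = k·ln t + ln C, so regress ln v on ln t.
Σln t = 7.2034, Σ(ln t)² = 11.7199, Σln v = 0.9895, Σln t·ln v = 2.8763.
Equations: 11.7199·k + 7.2034·ln C = 2.8763;  7.2034·k + 6·ln C = 0.9895.
Slope k = (n·Σln t·ln v − Σln t·Σln v)/(n·Σ(ln t)² − (Σln t)²) = (6·2.8763 − 7.2034·0.9895)/18.4301 = 0.54965; ln C = (Σln v − k·Σln t)/n = -0.49498.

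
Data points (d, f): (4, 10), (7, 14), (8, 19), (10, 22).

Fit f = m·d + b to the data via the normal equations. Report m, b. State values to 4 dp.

m = 2.0667, b = 1.2667

From the data, Σd·d = 229, Σd = 29, Σ1 = 4.
And Σd·f = 510, Σf = 65.
Eliminating b: 4·(row 1) − 29·(row 2) gives 75·m = 4·510 − 29·65 = 155, so m = 31/15.
Then b = (65 − 29·(31/15))/4 = 19/15.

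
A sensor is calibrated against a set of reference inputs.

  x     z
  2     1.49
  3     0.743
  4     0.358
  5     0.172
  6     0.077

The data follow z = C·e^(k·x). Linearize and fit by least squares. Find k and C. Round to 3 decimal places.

Linearized form: ln z = k·x + ln C. From the 5 transformed points,
Sums: Σx = 20.0000, Σ(x)² = 90.0000, Σln z = -5.2497, Σx·ln z = -28.3875.
Normal system: [[90.0000, 20.0000]; [20.0000, 5]]·[k, ln C]ᵀ = [-28.3875, -5.2497]ᵀ.
Δ = 90.0000·5 − (20.0000)² = 50.0000; k = (-28.3875·5 − 20.0000·-5.2497)/50.0000 = -0.73887, ln C = (90.0000·-5.2497 − 20.0000·-28.3875)/50.0000 = 1.90552, so C = exp(1.90552) = 6.72289.

k = -0.739, C = 6.723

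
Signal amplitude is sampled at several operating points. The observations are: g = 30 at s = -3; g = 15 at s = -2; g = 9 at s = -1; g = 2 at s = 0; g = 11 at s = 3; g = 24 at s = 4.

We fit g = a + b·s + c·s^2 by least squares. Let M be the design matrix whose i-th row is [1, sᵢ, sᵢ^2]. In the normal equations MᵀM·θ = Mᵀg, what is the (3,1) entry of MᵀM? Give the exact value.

Row 3 ↔ basis s^2, column 1 ↔ basis 1, so (MᵀM)_{3,1} = Σᵢ s^2 = (9)·(1) + (4)·(1) + (1)·(1) + (0)·(1) + (9)·(1) + (16)·(1) = 39.

39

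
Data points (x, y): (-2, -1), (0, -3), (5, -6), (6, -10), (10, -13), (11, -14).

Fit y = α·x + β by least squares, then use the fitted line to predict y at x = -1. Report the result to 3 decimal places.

ŷ = -1.789

With design matrix M, MᵀM = [[286, 30]; [30, 6]] and Mᵀy = [-372, -47]ᵀ.
det = 286·6 − 30² = 816.
α = ((-372)·6 − 30·(-47))/816 = -137/136; β = (286·(-47) − 30·(-372))/816 = -1141/408.
At x = -1: ŷ = (-137/136)·(-1) + (-1141/408)·(1) = -365/204.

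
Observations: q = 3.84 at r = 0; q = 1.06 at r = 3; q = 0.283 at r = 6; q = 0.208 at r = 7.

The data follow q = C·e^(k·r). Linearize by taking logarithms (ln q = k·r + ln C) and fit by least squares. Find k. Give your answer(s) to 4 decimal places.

Taking logs, ln q = k·r + ln C, so regress ln q on r.
Σr = 16.0000, Σ(r)² = 94.0000, Σln q = -1.4288, Σr·ln q = -18.3906.
Equations: 94.0000·k + 16.0000·ln C = -18.3906;  16.0000·k + 4·ln C = -1.4288.
Δ = 94.0000·4 − (16.0000)² = 120.0000; k = (-18.3906·4 − 16.0000·-1.4288)/120.0000 = -0.42251, ln C = (94.0000·-1.4288 − 16.0000·-18.3906)/120.0000 = 1.33286.

k = -0.4225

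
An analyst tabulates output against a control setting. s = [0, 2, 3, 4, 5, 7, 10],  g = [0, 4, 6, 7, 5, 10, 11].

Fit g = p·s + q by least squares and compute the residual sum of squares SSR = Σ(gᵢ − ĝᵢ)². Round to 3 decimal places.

Normal-equation sums: Σs·s = 203, Σs = 31, Σ1 = 7.
And Σs·g = 259, Σg = 43.
Determinant 203·7 − 31² = 460.
p = (259·7 − 31·43)/460 = 24/23; q = (203·43 − 31·259)/460 = 35/23.
Residuals: -35/23, 9/23, 31/23, 30/23, -40/23, 27/23, -22/23; SSR = 260/23.

SSR = 11.304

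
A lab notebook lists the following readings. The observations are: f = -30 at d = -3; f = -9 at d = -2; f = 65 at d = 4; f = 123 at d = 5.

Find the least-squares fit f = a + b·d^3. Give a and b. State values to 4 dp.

The normal system MᵀM·[a, b]ᵀ = Mᵀf is [[4, 154]; [154, 20514]]·[a, b]ᵀ = [149, 20417]ᵀ.
Δ = 4·20514 − 154² = 58340.
a = (149·20514 − 154·20417)/58340 = -21908/14585; b = (4·20417 − 154·149)/58340 = 29361/29170.

a = -1.5021, b = 1.0065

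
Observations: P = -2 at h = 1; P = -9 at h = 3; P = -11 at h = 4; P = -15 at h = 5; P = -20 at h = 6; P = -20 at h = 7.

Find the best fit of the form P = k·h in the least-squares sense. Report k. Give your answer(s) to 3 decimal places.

The normal system XᵀX·[k]ᵀ = XᵀP is [[136]]·[k]ᵀ = [-408]ᵀ.
Hence k = -408 / 136 ≈ -3.

k = -3.000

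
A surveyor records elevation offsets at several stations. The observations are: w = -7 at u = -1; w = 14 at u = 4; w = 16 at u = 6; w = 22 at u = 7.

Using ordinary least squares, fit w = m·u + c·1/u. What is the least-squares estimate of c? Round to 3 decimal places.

Setting ∂/∂m … = 0 gives: 102·m + 4·c = 313;  4·m + (7837/7056)·c = 685/42.
Determinant 102·(7837/7056) − 4² = 114413/1176.
m = (313·(7837/7056) − 4·(685/42))/(114413/1176) = 1992661/686478; c = (102·(685/42) − 4·313)/(114413/1176) = 484008/114413.

c = 4.230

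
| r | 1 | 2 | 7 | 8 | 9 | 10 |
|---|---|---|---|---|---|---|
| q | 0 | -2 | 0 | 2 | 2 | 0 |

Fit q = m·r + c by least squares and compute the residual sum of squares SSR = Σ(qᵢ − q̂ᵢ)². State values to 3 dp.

SSR = 6.927

Sums needed: Σr·r = 299, Σr = 37, Σ1 = 6.
And Σr·q = 30, Σq = 2.
Determinant 299·6 − 37² = 425.
m = (30·6 − 37·2)/425 = 106/425; c = (299·2 − 37·30)/425 = -512/425.
Residuals: 406/425, -22/17, -46/85, 514/425, 24/25, -548/425; SSR = 2944/425.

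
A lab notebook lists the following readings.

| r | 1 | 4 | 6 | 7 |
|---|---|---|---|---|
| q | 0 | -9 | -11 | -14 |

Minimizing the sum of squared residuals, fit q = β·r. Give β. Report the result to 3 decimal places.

β = -1.961

Compute the Gram sums: Σr·r = 102.
Right-hand side: Σr·q = -200.
So AᵀA·[β]ᵀ = Aᵀq: [[102]]·[β]ᵀ = [-200]ᵀ.
β = (-200)/102 = -1.96078.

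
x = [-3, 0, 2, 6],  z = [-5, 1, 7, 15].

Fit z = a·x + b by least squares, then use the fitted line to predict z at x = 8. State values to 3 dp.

Sums needed: Σx·x = 49, Σx = 5, Σ1 = 4.
Moment sums: Σx·z = 119, Σz = 18.
Normal equations: [[49, 5]; [5, 4]]·[a, b]ᵀ = [119, 18]ᵀ.
Eliminating b: 4·(row 1) − 5·(row 2) gives 171·a = 4·119 − 5·18 = 386, so a = 386/171.
Then b = (18 − 5·(386/171))/4 = 287/171.
At x = 8: ẑ = (386/171)·(8) + (287/171)·(1) = 375/19.

ẑ = 19.737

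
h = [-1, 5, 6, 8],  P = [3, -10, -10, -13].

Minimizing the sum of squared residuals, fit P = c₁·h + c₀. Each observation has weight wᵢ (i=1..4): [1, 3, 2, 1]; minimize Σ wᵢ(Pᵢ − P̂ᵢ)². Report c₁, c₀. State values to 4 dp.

c₁ = -1.8262, c₀ = 0.2988

The normal system XᵀWX·[c₁, c₀]ᵀ = XᵀWP is [[212, 34]; [34, 7]]·[c₁, c₀]ᵀ = [-377, -60]ᵀ.
Eliminating c₀: 7·(row 1) − 34·(row 2) gives 328·c₁ = 7·(-377) − 34·(-60) = -599, so c₁ = -599/328.
Then c₀ = ((-60) − 34·(-599/328))/7 = 49/164.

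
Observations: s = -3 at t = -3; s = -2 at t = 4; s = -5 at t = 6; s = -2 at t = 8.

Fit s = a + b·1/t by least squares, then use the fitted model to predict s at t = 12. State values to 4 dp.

From the data, Σ1 = 4, Σ1/t = 5/24, Σ1/t·1/t = 125/576.
Moment sums: Σs = -12, Σ1/t·s = -7/12.
MᵀM·[a, b]ᵀ = Mᵀs becomes [[4, 5/24]; [5/24, 125/576]]·[a, b]ᵀ = [-12, -7/12]ᵀ.
Determinant 4·(125/576) − (5/24)² = 475/576.
a = ((-12)·(125/576) − (5/24)·(-7/12))/(475/576) = -286/95; b = (4·(-7/12) − (5/24)·(-12))/(475/576) = 96/475.
At t = 12: ŝ = (-286/95)·(1) + (96/475)·(1/12) = -1422/475.

ŝ = -2.9937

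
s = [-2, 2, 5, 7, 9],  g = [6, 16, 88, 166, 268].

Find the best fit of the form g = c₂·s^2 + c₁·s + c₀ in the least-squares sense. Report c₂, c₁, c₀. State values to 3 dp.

With design matrix M, MᵀM = [[9619, 1197, 163]; [1197, 163, 21]; [163, 21, 5]] and Mᵀg = [32130, 4034, 544]ᵀ.
Solving the 3×3 system (Gaussian elimination) gives c₂ = 112813/37172, c₁ = 96469/37172, c₀ = -9640/9293.

c₂ = 3.035, c₁ = 2.595, c₀ = -1.037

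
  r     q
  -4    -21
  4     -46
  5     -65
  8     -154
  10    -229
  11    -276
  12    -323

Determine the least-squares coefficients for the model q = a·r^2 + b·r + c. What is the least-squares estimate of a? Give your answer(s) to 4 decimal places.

a = -1.9818

From the data, Σr^2·r^2 = 50610, Σr^2·r = 4696, Σr^2 = 486, Σr·r = 486, Σr = 46, Σ1 = 7.
Right-hand side: Σr^2·q = -115361, Σr·q = -10859, Σq = -1114.
So XᵀX·[a, b, c]ᵀ = Xᵀq: [[50610, 4696, 486]; [4696, 486, 46]; [486, 46, 7]]·[a, b, c]ᵀ = [-115361, -10859, -1114]ᵀ.
Inverting the 3×3 Gram matrix, [a, b, c]ᵀ = [-530931/267902, -818347/267902, -197600/133951]ᵀ.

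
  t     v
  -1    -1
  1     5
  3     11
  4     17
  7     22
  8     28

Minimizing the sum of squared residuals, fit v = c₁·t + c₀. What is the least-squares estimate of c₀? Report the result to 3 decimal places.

c₀ = 2.275

Compute the Gram sums: Σt·t = 140, Σt = 22, Σ1 = 6.
And Σt·v = 485, Σv = 82.
Δ = 140·6 − 22² = 356.
c₁ = (485·6 − 22·82)/356 = 553/178; c₀ = (140·82 − 22·485)/356 = 405/178.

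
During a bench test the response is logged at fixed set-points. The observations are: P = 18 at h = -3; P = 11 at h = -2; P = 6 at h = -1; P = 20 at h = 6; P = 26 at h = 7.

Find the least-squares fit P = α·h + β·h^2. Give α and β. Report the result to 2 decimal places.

Entries of XᵀX: Σh·h = 99, Σh·h^2 = 523, Σh^2·h^2 = 3795.
For XᵀP: Σh·P = 220, Σh^2·P = 2206.
XᵀX·[α, β]ᵀ = XᵀP becomes [[99, 523]; [523, 3795]]·[α, β]ᵀ = [220, 2206]ᵀ.
Determinant 99·3795 − 523² = 102176.
α = (220·3795 − 523·2206)/102176 = -159419/51088; β = (99·2206 − 523·220)/102176 = 51667/51088.

α = -3.12, β = 1.01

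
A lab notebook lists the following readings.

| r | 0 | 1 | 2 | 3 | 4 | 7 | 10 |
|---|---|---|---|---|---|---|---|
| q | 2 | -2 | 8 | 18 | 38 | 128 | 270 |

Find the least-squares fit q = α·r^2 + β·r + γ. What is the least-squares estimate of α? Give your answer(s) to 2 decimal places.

Sums needed: Σr^2·r^2 = 12755, Σr^2·r = 1443, Σr^2 = 179, Σr·r = 179, Σr = 27, Σ1 = 7.
Right-hand side: Σr^2·q = 34072, Σr·q = 3816, Σq = 462.
Row-reducing yields α = 59255/20036, β = -51303/20036, γ = 1256/5009.

α = 2.96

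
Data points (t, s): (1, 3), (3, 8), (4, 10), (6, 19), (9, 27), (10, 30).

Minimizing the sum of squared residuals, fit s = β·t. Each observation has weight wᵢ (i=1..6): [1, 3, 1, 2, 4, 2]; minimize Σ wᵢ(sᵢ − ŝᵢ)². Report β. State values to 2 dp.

β = 2.99

AᵀWA·[β]ᵀ = AᵀWs reads: 640·β = 1915.
β = 1915/640 = 2.99219.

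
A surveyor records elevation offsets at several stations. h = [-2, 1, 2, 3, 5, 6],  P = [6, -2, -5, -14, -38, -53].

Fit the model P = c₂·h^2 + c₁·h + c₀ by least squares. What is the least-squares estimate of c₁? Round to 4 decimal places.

c₁ = -2.9770

Setting ∂/∂c₂ … = 0 gives: 2035·c₂ + 369·c₁ + 79·c₀ = -2982;  369·c₂ + 79·c₁ + 15·c₀ = -574;  79·c₂ + 15·c₁ + 6·c₀ = -106.
Solving the 3×3 system (Gaussian elimination) gives c₂ = -19259/17810, c₁ = -53021/17810, c₀ = 35743/8905.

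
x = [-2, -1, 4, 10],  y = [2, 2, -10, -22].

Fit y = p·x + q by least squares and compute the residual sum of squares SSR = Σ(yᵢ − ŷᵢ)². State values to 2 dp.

The normal equations are: 121·p + 11·q = -266;  11·p + 4·q = -28.
(Σx·x = 121, Σx = 11, Σ1 = 4, Σx·y = -266, Σy = -28.)
det = 121·4 − 11² = 363.
p = ((-266)·4 − 11·(-28))/363 = -252/121; q = (121·(-28) − 11·(-266))/363 = -14/11.
Residuals: -108/121, 144/121, -48/121, 12/121; SSR = 288/121.

SSR = 2.38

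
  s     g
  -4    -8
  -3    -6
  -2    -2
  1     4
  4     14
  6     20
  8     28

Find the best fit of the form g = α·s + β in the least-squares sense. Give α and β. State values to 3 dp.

The normal equations are: 146·α + 10·β = 458;  10·α + 7·β = 50.
Eliminating β: 7·(row 1) − 10·(row 2) gives 922·α = 7·458 − 10·50 = 2706, so α = 1353/461.
Then β = (50 − 10·(1353/461))/7 = 1360/461.

α = 2.935, β = 2.950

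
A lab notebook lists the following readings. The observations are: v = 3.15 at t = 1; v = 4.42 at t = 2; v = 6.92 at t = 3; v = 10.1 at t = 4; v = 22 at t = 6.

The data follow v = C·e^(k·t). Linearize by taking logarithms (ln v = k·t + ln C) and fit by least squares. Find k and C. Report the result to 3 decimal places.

k = 0.393, C = 2.092

Linearized form: ln v = k·t + ln C. From the 5 transformed points,
AᵀA = [[66.0000, 16.0000]; [16.0000, 5]], rhs = [37.7193, 9.9715]ᵀ  (here Σt = 16.0000, Σ(t)² = 66.0000, Σln v = 9.9715, Σt·ln v = 37.7193).
Slope k = (n·Σt·ln v − Σt·Σln v)/(n·Σ(t)² − (Σt)²) = (5·37.7193 − 16.0000·9.9715)/74.0000 = 0.39260; ln C = (Σln v − k·Σt)/n = 0.73800, so C = exp(0.73800) = 2.09175.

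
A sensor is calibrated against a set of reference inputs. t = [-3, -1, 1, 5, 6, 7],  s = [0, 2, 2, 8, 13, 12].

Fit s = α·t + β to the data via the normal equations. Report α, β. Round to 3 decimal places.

α = 1.311, β = 2.888

Compute the Gram sums: Σt·t = 121, Σt = 15, Σ1 = 6.
For Mᵀs: Σt·s = 202, Σs = 37.
So MᵀM·[α, β]ᵀ = Mᵀs: [[121, 15]; [15, 6]]·[α, β]ᵀ = [202, 37]ᵀ.
Determinant 121·6 − 15² = 501.
α = (202·6 − 15·37)/501 = 219/167; β = (121·37 − 15·202)/501 = 1447/501.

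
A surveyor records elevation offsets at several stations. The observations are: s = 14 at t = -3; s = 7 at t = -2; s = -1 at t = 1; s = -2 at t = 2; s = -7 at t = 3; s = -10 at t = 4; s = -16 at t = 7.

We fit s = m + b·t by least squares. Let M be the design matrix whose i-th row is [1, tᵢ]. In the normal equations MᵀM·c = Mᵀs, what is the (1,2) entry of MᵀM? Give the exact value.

Row 1 ↔ basis 1, column 2 ↔ basis t, so (MᵀM)_{1,2} = Σᵢ t = (1)·(-3) + (1)·(-2) + (1)·(1) + (1)·(2) + (1)·(3) + (1)·(4) + (1)·(7) = 12.

12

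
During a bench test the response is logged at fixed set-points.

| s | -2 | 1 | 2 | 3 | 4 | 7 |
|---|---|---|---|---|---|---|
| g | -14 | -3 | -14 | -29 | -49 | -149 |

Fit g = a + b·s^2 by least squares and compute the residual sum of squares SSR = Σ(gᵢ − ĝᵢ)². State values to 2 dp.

With design matrix X, XᵀX = [[6, 83]; [83, 2771]] and Xᵀg = [-258, -8461]ᵀ.
Determinant 6·2771 − 83² = 9737.
a = ((-258)·2771 − 83·(-8461))/9737 = -12655/9737; b = (6·(-8461) − 83·(-258))/9737 = -29352/9737.
Residuals: -6255/9737, 1828/1391, -6255/9737, -5550/9737, 398/749, 90/9737; SSR = 30766/9737.

SSR = 3.16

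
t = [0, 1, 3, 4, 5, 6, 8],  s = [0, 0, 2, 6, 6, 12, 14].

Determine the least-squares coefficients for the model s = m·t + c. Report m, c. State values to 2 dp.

Normal-equation sums: Σt·t = 151, Σt = 27, Σ1 = 7.
Right-hand side: Σt·s = 244, Σs = 40.
Normal equations: [[151, 27]; [27, 7]]·[m, c]ᵀ = [244, 40]ᵀ.
det = 151·7 − 27² = 328.
m = (244·7 − 27·40)/328 = 157/82; c = (151·40 − 27·244)/328 = -137/82.

m = 1.91, c = -1.67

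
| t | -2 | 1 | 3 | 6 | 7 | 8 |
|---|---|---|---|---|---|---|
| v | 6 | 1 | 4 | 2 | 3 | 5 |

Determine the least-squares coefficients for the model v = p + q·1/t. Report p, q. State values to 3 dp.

p = 4.179, q = -3.213

Entries of XᵀX: Σ1 = 6, Σ1/t = 71/56, Σ1/t·1/t = 40217/28224.
For Xᵀv: Σv = 21, Σ1/t·v = 121/168.
Determinant 6·(40217/28224) − (71/56)² = 65311/9408.
p = (21·(40217/28224) − (71/56)·(121/168))/(65311/9408) = 272928/65311; q = (6·(121/168) − (71/56)·21)/(65311/9408) = -209832/65311.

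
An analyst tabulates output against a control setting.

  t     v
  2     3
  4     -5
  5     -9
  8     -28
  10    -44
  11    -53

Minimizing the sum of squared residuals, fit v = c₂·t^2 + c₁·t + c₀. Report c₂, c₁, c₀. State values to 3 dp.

c₂ = -0.355, c₁ = -1.603, c₀ = 7.520

Normal-equation sums: Σt^2·t^2 = 29634, Σt^2·t = 3040, Σt^2 = 330, Σt·t = 330, Σt = 40, Σ1 = 6.
And Σt^2·v = -12898, Σt·v = -1306, Σv = -136.
XᵀX·[c₂, c₁, c₀]ᵀ = Xᵀv becomes [[29634, 3040, 330]; [3040, 330, 40]; [330, 40, 6]]·[c₂, c₁, c₀]ᵀ = [-12898, -1306, -136]ᵀ.
Solving the 3×3 system (Gaussian elimination) gives c₂ = -385/1086, c₁ = -1451/905, c₀ = 8167/1086.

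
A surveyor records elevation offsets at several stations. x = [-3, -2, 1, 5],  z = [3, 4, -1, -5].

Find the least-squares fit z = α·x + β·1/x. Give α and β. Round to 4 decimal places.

Sums needed: Σx·x = 39, Σx·1/x = 4, Σ1/x·1/x = 1261/900.
Right-hand side: Σx·z = -43, Σ1/x·z = -5.
AᵀA·[α, β]ᵀ = Aᵀz becomes [[39, 4]; [4, 1261/900]]·[α, β]ᵀ = [-43, -5]ᵀ.
Δ = 39·(1261/900) − 4² = 11593/300.
α = ((-43)·(1261/900) − 4·(-5))/(11593/300) = -36223/34779; β = (39·(-5) − 4·(-43))/(11593/300) = -6900/11593.

α = -1.0415, β = -0.5952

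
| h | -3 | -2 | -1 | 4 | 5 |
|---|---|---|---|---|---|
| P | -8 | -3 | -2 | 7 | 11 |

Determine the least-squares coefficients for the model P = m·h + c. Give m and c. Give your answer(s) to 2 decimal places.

Sums needed: Σh·h = 55, Σh = 3, Σ1 = 5.
And Σh·P = 115, ΣP = 5.
Δ = 55·5 − 3² = 266.
m = (115·5 − 3·5)/266 = 40/19; c = (55·5 − 3·115)/266 = -5/19.

m = 2.11, c = -0.26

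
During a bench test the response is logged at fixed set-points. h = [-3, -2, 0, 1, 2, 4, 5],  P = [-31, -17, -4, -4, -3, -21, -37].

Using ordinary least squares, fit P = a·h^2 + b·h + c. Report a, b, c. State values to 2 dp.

a = -1.96, b = 3.25, c = -3.44

The normal system XᵀX·[a, b, c]ᵀ = XᵀP is [[995, 163, 59]; [163, 59, 7]; [59, 7, 7]]·[a, b, c]ᵀ = [-1624, -152, -117]ᵀ.
Solving the 3×3 system (Gaussian elimination) gives a = -1325/676, b = 2195/676, c = -1163/338.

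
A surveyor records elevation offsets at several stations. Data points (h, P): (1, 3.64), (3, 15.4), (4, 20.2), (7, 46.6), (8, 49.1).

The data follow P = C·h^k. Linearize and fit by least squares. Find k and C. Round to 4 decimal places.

Let Y = ln P. Fitting Y = k·ln h + ln C by least squares:
Sums: Σln h = 6.5103, Σ(ln h)² = 11.2394, Σln P = 14.7675, Σln h·ln P = 22.7432.
Normal system: [[11.2394, 6.5103]; [6.5103, 5]]·[k, ln C]ᵀ = [22.7432, 14.7675]ᵀ.
Solving (det = 13.8136): k = 1.27237, ln C = 1.29681, so C = exp(1.29681) = 3.65760.

k = 1.2724, C = 3.6576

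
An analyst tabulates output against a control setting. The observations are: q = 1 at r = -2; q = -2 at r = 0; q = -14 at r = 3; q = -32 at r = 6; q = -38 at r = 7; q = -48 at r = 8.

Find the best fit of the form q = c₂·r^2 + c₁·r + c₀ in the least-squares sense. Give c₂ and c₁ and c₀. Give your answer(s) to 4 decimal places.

Forming AᵀA = [[7890, 1090, 162]; [1090, 162, 22]; [162, 22, 6]] and Aᵀq = [-6208, -886, -133]ᵀ gives AᵀA·[c₂, c₁, c₀]ᵀ = Aᵀq.
Solving the 3×3 system (Gaussian elimination) gives c₂ = -3819/9988, c₁ = -25627/9988, c₀ = -12161/4994.

c₂ = -0.3824, c₁ = -2.5658, c₀ = -2.4351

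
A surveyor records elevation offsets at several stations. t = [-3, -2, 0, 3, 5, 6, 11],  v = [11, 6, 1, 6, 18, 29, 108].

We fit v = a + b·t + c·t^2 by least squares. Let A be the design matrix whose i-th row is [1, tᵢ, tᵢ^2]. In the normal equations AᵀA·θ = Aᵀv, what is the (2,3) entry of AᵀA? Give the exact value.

Row 2 ↔ basis t, column 3 ↔ basis t^2, so (AᵀA)_{2,3} = Σᵢ (t)·(t^2) = (-3)·(9) + (-2)·(4) + (0)·(0) + (3)·(9) + (5)·(25) + (6)·(36) + (11)·(121) = 1664.

1664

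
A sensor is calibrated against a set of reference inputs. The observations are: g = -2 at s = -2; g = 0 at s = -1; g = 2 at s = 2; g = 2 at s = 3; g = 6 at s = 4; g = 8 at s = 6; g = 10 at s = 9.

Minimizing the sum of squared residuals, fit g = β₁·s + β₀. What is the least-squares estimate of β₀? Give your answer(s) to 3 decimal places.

β₀ = 0.373

The normal equations are: 151·β₁ + 21·β₀ = 176;  21·β₁ + 7·β₀ = 26.
Eliminating β₀: 7·(row 1) − 21·(row 2) gives 616·β₁ = 7·176 − 21·26 = 686, so β₁ = 49/44.
Then β₀ = (26 − 21·(49/44))/7 = 115/308.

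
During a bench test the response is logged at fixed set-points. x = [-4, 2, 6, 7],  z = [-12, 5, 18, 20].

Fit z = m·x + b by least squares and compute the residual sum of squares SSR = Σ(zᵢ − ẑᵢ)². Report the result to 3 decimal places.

Entries of MᵀM: Σx·x = 105, Σx = 11, Σ1 = 4.
Moment sums: Σx·z = 306, Σz = 31.
Δ = 105·4 − 11² = 299.
m = (306·4 − 11·31)/299 = 883/299; b = (105·31 − 11·306)/299 = -111/299.
Residuals: 55/299, -160/299, 15/23, -90/299; SSR = 250/299.

SSR = 0.836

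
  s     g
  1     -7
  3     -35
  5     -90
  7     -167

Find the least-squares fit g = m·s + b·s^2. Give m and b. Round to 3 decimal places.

m = -3.020, b = -2.978

Setting ∂/∂m … = 0 gives: 84·m + 496·b = -1731;  496·m + 3108·b = -10755.
det = 84·3108 − 496² = 15056.
m = ((-1731)·3108 − 496·(-10755))/15056 = -11367/3764; b = (84·(-10755) − 496·(-1731))/15056 = -11211/3764.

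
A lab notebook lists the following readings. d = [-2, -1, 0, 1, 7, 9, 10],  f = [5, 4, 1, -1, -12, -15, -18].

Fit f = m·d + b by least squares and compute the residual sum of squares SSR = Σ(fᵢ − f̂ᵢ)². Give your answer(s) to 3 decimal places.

MᵀM·[m, b]ᵀ = Mᵀf reads: 236·m + 24·b = -414;  24·m + 7·b = -36.
(Σd·d = 236, Σd = 24, Σ1 = 7, Σd·f = -414, Σf = -36.)
Δ = 236·7 − 24² = 1076.
m = ((-414)·7 − 24·(-36))/1076 = -1017/538; b = (236·(-36) − 24·(-414))/1076 = 360/269.
Residuals: -32/269, 415/538, -91/269, -241/538, -57/538, 363/538, -117/269; SSR = 425/269.

SSR = 1.580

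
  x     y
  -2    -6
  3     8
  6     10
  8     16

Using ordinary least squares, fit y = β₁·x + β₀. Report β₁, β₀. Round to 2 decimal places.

With design matrix A, AᵀA = [[113, 15]; [15, 4]] and Aᵀy = [224, 28]ᵀ.
Eliminating β₀: 4·(row 1) − 15·(row 2) gives 227·β₁ = 4·224 − 15·28 = 476, so β₁ = 476/227.
Then β₀ = (28 − 15·(476/227))/4 = -196/227.

β₁ = 2.10, β₀ = -0.86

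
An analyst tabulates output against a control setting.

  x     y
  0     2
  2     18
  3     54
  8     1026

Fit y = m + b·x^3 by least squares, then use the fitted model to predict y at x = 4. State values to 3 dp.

ŷ = 129.415

Sums needed: Σ1 = 4, Σx^3 = 547, Σx^3·x^3 = 262937.
And Σy = 1100, Σx^3·y = 526914.
MᵀM·[m, b]ᵀ = Mᵀy becomes [[4, 547]; [547, 262937]]·[m, b]ᵀ = [1100, 526914]ᵀ.
det = 4·262937 − 547² = 752539.
m = (1100·262937 − 547·526914)/752539 = 1008742/752539; b = (4·526914 − 547·1100)/752539 = 1505956/752539.
At x = 4: ŷ = (1008742/752539)·(1) + (1505956/752539)·(64) = 97389926/752539.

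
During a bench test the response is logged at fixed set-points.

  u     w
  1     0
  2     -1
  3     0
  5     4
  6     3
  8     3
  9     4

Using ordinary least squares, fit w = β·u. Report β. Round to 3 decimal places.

Normal-equation sums: Σu·u = 220.
For Mᵀw: Σu·w = 96.
β = 96/220 = 0.436364.

β = 0.436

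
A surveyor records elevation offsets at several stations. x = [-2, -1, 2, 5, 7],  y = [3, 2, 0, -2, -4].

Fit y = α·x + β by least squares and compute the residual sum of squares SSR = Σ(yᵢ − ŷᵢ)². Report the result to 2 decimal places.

Forming MᵀM = [[83, 11]; [11, 5]] and Mᵀy = [-46, -1]ᵀ gives MᵀM·[α, β]ᵀ = Mᵀy.
Δ = 83·5 − 11² = 294.
α = ((-46)·5 − 11·(-1))/294 = -73/98; β = (83·(-1) − 11·(-46))/294 = 141/98.
Residuals: 1/14, -9/49, 5/98, 2/7, -11/49; SSR = 17/98.

SSR = 0.17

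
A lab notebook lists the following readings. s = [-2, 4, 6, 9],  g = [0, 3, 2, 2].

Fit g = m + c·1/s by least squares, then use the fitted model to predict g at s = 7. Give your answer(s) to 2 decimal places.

From the data, Σ1 = 4, Σ1/s = 1/36, Σ1/s·1/s = 457/1296.
For Mᵀg: Σg = 7, Σ1/s·g = 47/36.
Normal equations: [[4, 1/36]; [1/36, 457/1296]]·[m, c]ᵀ = [7, 47/36]ᵀ.
Eliminating c: (457/1296)·(row 1) − (1/36)·(row 2) gives (203/144)·m = (457/1296)·7 − (1/36)·(47/36) = 197/81, so m = 3152/1827.
Then c = ((47/36) − (1/36)·(3152/1827))/(457/1296) = 724/203.
At s = 7: ĝ = (3152/1827)·(1) + (724/203)·(1/7) = 28580/12789.

ĝ = 2.23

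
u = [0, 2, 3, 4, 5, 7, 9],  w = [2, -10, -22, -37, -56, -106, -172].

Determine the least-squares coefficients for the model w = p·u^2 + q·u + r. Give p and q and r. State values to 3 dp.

From the data, Σu^2·u^2 = 9940, Σu^2·u = 1296, Σu^2 = 184, Σu·u = 184, Σu = 30, Σ1 = 7.
For Xᵀw: Σu^2·w = -21356, Σu·w = -2804, Σw = -401.
Normal equations: [[9940, 1296, 184]; [1296, 184, 30]; [184, 30, 7]]·[p, q, r]ᵀ = [-21356, -2804, -401]ᵀ.
Inverting the 3×3 Gram matrix, [p, q, r]ᵀ = [-7103/3703, -14977/7406, 6672/3703]ᵀ.

p = -1.918, q = -2.022, r = 1.802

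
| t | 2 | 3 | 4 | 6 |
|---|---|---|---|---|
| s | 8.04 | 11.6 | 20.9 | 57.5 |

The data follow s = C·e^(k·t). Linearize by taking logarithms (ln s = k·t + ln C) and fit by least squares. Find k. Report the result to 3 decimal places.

Taking logs, ln s = k·t + ln C, so regress ln s on t.
Σt = 15.0000, Σ(t)² = 65.0000, Σln s = 11.6270, Σt·ln s = 47.9916.
Normal system: [[65.0000, 15.0000]; [15.0000, 4]]·[k, ln C]ᵀ = [47.9916, 11.6270]ᵀ.
Slope k = (n·Σt·ln s − Σt·Σln s)/(n·Σ(t)² − (Σt)²) = (4·47.9916 − 15.0000·11.6270)/35.0000 = 0.50177; ln C = (Σln s − k·Σt)/n = 1.02512.

k = 0.502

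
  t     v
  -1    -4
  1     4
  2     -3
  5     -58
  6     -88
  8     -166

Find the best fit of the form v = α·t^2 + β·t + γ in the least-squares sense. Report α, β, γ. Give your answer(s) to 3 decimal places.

α = -3.039, β = 3.161, γ = 2.791

The normal equations are: 6035·α + 861·β + 131·γ = -15254;  861·α + 131·β + 21·γ = -2144;  131·α + 21·β + 6·γ = -315.
Row-reducing yields α = -1629/536, β = 194857/61640, γ = 21506/7705.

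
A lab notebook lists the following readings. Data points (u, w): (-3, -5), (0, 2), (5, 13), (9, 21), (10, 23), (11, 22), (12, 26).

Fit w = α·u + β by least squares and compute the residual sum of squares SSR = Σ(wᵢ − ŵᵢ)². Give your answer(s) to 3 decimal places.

From the data, Σu·u = 480, Σu = 44, Σ1 = 7.
Moment sums: Σu·w = 1053, Σw = 102.
Δ = 480·7 − 44² = 1424.
α = (1053·7 − 44·102)/1424 = 2883/1424; β = (480·102 − 44·1053)/1424 = 657/356.
Residuals: -1099/1424, 55/356, 1469/1424, 1329/1424, 647/712, -3013/1424, -25/178; SSR = 11217/1424.

SSR = 7.877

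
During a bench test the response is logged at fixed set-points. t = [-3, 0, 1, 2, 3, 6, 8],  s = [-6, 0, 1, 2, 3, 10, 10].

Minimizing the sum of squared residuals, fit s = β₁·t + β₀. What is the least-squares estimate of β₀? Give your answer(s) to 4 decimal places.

Forming MᵀM = [[123, 17]; [17, 7]] and Mᵀs = [172, 20]ᵀ gives MᵀM·[β₁, β₀]ᵀ = Mᵀs.
Eliminating β₀: 7·(row 1) − 17·(row 2) gives 572·β₁ = 7·172 − 17·20 = 864, so β₁ = 216/143.
Then β₀ = (20 − 17·(216/143))/7 = -116/143.

β₀ = -0.8112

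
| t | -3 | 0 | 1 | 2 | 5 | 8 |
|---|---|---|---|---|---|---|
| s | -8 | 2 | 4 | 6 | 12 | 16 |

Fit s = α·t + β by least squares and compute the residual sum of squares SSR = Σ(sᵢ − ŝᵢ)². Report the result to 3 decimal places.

SSR = 12.918

Entries of XᵀX: Σt·t = 103, Σt = 13, Σ1 = 6.
Moment sums: Σt·s = 228, Σs = 32.
Determinant 103·6 − 13² = 449.
α = (228·6 − 13·32)/449 = 952/449; β = (103·32 − 13·228)/449 = 332/449.
Residuals: -1068/449, 566/449, 512/449, 458/449, 296/449, -764/449; SSR = 5800/449.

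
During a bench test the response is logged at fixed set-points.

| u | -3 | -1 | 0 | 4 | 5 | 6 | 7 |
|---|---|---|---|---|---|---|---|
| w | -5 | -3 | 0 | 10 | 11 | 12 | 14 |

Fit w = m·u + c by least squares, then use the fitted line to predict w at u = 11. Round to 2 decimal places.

ŵ = 22.74

With design matrix M, MᵀM = [[136, 18]; [18, 7]] and Mᵀw = [283, 39]ᵀ.
Δ = 136·7 − 18² = 628.
m = (283·7 − 18·39)/628 = 1279/628; c = (136·39 − 18·283)/628 = 105/314.
At u = 11: ŵ = (1279/628)·(11) + (105/314)·(1) = 14279/628.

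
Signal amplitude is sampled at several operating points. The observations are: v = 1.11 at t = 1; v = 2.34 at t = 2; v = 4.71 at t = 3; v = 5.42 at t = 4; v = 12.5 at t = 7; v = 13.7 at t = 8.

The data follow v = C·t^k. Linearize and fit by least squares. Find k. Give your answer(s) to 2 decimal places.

k = 1.23

Linearized form: ln v = k·ln t + ln C. From the 6 transformed points,
Σln t = 7.2034, Σ(ln t)² = 11.7199, Σln v = 9.3374, Σln t·ln v = 14.9923.
Equations: 11.7199·k + 7.2034·ln C = 14.9923;  7.2034·k + 6·ln C = 9.3374.
Δ = 11.7199·6 − (7.2034)² = 18.4301; k = (14.9923·6 − 7.2034·9.3374)/18.4301 = 1.23128, ln C = (11.7199·9.3374 − 7.2034·14.9923)/18.4301 = 0.07800.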